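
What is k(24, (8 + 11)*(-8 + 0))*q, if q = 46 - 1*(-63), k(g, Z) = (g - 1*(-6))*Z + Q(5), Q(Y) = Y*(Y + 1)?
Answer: -493770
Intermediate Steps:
Q(Y) = Y*(1 + Y)
k(g, Z) = 30 + Z*(6 + g) (k(g, Z) = (g - 1*(-6))*Z + 5*(1 + 5) = (g + 6)*Z + 5*6 = (6 + g)*Z + 30 = Z*(6 + g) + 30 = 30 + Z*(6 + g))
q = 109 (q = 46 + 63 = 109)
k(24, (8 + 11)*(-8 + 0))*q = (30 + 6*((8 + 11)*(-8 + 0)) + ((8 + 11)*(-8 + 0))*24)*109 = (30 + 6*(19*(-8)) + (19*(-8))*24)*109 = (30 + 6*(-152) - 152*24)*109 = (30 - 912 - 3648)*109 = -4530*109 = -493770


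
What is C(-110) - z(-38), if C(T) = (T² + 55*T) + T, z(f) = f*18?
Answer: 6624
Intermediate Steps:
z(f) = 18*f
C(T) = T² + 56*T
C(-110) - z(-38) = -110*(56 - 110) - 18*(-38) = -110*(-54) - 1*(-684) = 5940 + 684 = 6624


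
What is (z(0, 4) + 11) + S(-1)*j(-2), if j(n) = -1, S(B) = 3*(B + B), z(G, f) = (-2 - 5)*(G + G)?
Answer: 17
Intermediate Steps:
z(G, f) = -14*G
S(B) = 6*B (S(B) = 3*(2*B) = 6*B)
(z(0, 4) + 11) + S(-1)*j(-2) = (-14*0 + 11) + (6*(-1))*(-1) = (0 + 11) - 6*(-1) = 11 + 6 = 17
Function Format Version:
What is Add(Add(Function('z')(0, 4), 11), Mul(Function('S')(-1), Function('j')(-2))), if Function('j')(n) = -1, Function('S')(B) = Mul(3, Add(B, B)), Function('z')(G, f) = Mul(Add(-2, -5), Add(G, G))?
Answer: 17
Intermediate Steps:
Function('z')(G, f) = Mul(-14, G) (Function('z')(G, f) = Mul(-7, Mul(2, G)) = Mul(-14, G))
Function('S')(B) = Mul(6, B) (Function('S')(B) = Mul(3, Mul(2, B)) = Mul(6, B))
Add(Add(Function('z')(0, 4), 11), Mul(Function('S')(-1), Function('j')(-2))) = Add(Add(Mul(-14, 0), 11), Mul(Mul(6, -1), -1)) = Add(Add(0, 11), Mul(-6, -1)) = Add(11, 6) = 17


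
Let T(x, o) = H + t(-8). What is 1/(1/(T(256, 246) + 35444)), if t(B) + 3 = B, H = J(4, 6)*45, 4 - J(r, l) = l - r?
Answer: 35523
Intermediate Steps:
J(r, l) = 4 + r - l (J(r, l) = 4 - (l - r) = 4 + (r - l) = 4 + r - l)
H = 90 (H = (4 + 4 - 1*6)*45 = (4 + 4 - 6)*45 = 2*45 = 90)
t(B) = -3 + B
T(x, o) = 79 (T(x, o) = 90 + (-3 - 8) = 90 - 11 = 79)
1/(1/(T(256, 246) + 35444)) = 1/(1/(79 + 35444)) = 1/(1/35523) = 35523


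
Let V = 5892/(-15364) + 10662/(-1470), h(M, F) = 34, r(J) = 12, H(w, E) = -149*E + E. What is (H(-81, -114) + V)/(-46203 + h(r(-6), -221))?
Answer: -15870124898/43447106605 ≈ -0.36527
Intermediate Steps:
H(w, E) = -148*E
V = -7186342/941045 (V = 5892*(-1/15364) + 10662*(-1/1470) = -1473/3841 - 1777/245 = -7186342/941045 ≈ -7.6366)
(H(-81, -114) + V)/(-46203 + h(r(-6), -221)) = (-148*(-114) - 7186342/941045)/(-46203 + 34) = (16872 - 7186342/941045)/(-46169) = (15870124898/941045)*(-1/46169) = -15870124898/43447106605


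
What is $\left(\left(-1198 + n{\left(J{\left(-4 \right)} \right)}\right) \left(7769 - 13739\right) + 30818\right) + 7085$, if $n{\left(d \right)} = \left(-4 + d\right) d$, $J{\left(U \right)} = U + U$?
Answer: $6616843$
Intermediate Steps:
$J{\left(U \right)} = 2 U$
$n{\left(d \right)} = d \left(-4 + d\right)$
$\left(\left(-1198 + n{\left(J{\left(-4 \right)} \right)}\right) \left(7769 - 13739\right) + 30818\right) + 7085 = \left(\left(-1198 + 2 \left(-4\right) \left(-4 + 2 \left(-4\right)\right)\right) \left(7769 - 13739\right) + 30818\right) + 7085 = \left(\left(-1198 - 8 \left(-4 - 8\right)\right) \left(-5970\right) + 30818\right) + 7085 = \left(\left(-1198 - -96\right) \left(-5970\right) + 30818\right) + 7085 = \left(\left(-1198 + 96\right) \left(-5970\right) + 30818\right) + 7085 = \left(\left(-1102\right) \left(-5970\right) + 30818\right) + 7085 = \left(6578940 + 30818\right) + 7085 = 6609758 + 7085 = 6616843$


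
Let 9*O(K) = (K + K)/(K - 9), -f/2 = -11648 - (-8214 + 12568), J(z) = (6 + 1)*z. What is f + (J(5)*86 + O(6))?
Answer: 315122/9 ≈ 35014.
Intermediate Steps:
J(z) = 7*z
f = 32004 (f = -2*(-11648 - (-8214 + 12568)) = -2*(-11648 - 1*4354) = -2*(-11648 - 4354) = -2*(-16002) = 32004)
O(K) = 2*K/(9*(-9 + K)) (O(K) = ((K + K)/(K - 9))/9 = ((2*K)/(-9 + K))/9 = (2*K/(-9 + K))/9 = 2*K/(9*(-9 + K)))
f + (J(5)*86 + O(6)) = 32004 + ((7*5)*86 + (2/9)*6/(-9 + 6)) = 32004 + (35*86 + (2/9)*6/(-3)) = 32004 + (3010 + (2/9)*6*(-⅓)) = 32004 + (3010 - 4/9) = 32004 + 27086/9 = 315122/9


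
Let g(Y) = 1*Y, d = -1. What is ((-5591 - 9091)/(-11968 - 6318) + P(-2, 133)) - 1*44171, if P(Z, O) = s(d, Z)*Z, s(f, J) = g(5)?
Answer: -403939542/9143 ≈ -44180.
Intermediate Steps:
g(Y) = Y
s(f, J) = 5
P(Z, O) = 5*Z
((-5591 - 9091)/(-11968 - 6318) + P(-2, 133)) - 1*44171 = ((-5591 - 9091)/(-11968 - 6318) + 5*(-2)) - 1*44171 = (-14682/(-18286) - 10) - 44171 = (-14682*(-1/18286) - 10) - 44171 = (7341/9143 - 10) - 44171 = -84089/9143 - 44171 = -403939542/9143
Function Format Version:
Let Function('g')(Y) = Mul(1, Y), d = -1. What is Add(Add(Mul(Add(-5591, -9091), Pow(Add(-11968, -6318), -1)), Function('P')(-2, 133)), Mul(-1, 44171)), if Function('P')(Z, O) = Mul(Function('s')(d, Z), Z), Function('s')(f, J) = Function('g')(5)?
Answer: Rational(-403939542, 9143) ≈ -44180.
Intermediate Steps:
Function('g')(Y) = Y
Function('s')(f, J) = 5
Function('P')(Z, O) = Mul(5, Z)
Add(Add(Mul(Add(-5591, -9091), Pow(Add(-11968, -6318), -1)), Function('P')(-2, 133)), Mul(-1, 44171)) = Add(Add(Mul(Add(-5591, -9091), Pow(Add(-11968, -6318), -1)), Mul(5, -2)), Mul(-1, 44171)) = Add(Add(Mul(-14682, Pow(-18286, -1)), -10), -44171) = Add(Add(Mul(-14682, Rational(-1, 18286)), -10), -44171) = Add(Add(Rational(7341, 9143), -10), -44171) = Add(Rational(-84089, 9143), -44171) = Rational(-403939542, 9143)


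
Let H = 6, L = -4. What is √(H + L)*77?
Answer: 77*√2 ≈ 108.89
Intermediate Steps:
√(H + L)*77 = √(6 - 4)*77 = √2*77 = 77*√2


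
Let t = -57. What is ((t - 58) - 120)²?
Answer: 55225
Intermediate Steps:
((t - 58) - 120)² = ((-57 - 58) - 120)² = (-115 - 120)² = (-235)² = 55225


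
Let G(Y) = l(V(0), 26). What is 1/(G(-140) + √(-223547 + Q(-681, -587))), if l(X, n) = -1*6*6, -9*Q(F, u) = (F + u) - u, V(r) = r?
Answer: -54/337151 - I*√2011242/674302 ≈ -0.00016017 - 0.0021032*I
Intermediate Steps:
Q(F, u) = -F/9 (Q(F, u) = -((F + u) - u)/9 = -F/9)
l(X, n) = -36 (l(X, n) = -6*6 = -36)
G(Y) = -36
1/(G(-140) + √(-223547 + Q(-681, -587))) = 1/(-36 + √(-223547 - ⅑*(-681))) = 1/(-36 + √(-223547 + 227/3)) = 1/(-36 + √(-670414/3)) = 1/(-36 + I*√2011242/3)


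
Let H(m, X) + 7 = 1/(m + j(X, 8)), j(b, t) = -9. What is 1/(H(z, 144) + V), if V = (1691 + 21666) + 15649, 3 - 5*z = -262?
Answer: 44/1715957 ≈ 2.5642e-5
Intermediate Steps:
z = 53 (z = 3/5 - 1/5*(-262) = 3/5 + 262/5 = 53)
H(m, X) = -7 + 1/(-9 + m) (H(m, X) = -7 + 1/(m - 9) = -7 + 1/(-9 + m))
V = 39006 (V = 23357 + 15649 = 39006)
1/(H(z, 144) + V) = 1/((64 - 7*53)/(-9 + 53) + 39006) = 1/((64 - 371)/44 + 39006) = 1/((1/44)*(-307) + 39006) = 1/(-307/44 + 39006) = 1/(1715957/44) = 44/1715957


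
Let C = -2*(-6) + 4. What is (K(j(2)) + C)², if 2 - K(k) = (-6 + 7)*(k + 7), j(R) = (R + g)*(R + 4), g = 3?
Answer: 361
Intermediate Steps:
j(R) = (3 + R)*(4 + R) (j(R) = (R + 3)*(R + 4) = (3 + R)*(4 + R))
K(k) = -5 - k (K(k) = 2 - (-6 + 7)*(k + 7) = 2 - (7 + k) = 2 + (-7 - k) = -5 - k)
C = 16 (C = 12 + 4 = 16)
(K(j(2)) + C)² = ((-5 - (12 + 2² + 7*2)) + 16)² = ((-5 - (12 + 4 + 14)) + 16)² = ((-5 - 1*30) + 16)² = ((-5 - 30) + 16)² = (-35 + 16)² = (-19)² = 361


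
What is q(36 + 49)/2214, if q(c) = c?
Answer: 85/2214 ≈ 0.038392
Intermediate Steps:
q(36 + 49)/2214 = (36 + 49)/2214 = 85*(1/2214) = 85/2214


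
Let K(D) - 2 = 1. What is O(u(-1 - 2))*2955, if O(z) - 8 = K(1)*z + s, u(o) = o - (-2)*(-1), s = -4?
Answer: -32505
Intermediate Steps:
K(D) = 3 (K(D) = 2 + 1 = 3)
u(o) = -2 + o (u(o) = o - 1*2 = o - 2 = -2 + o)
O(z) = 4 + 3*z (O(z) = 8 + (3*z - 4) = 8 + (-4 + 3*z) = 4 + 3*z)
O(u(-1 - 2))*2955 = (4 + 3*(-2 + (-1 - 2)))*2955 = (4 + 3*(-2 - 3))*2955 = (4 + 3*(-5))*2955 = (4 - 15)*2955 = -11*2955 = -32505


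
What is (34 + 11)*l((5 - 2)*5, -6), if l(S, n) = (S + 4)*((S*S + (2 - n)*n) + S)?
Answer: 164160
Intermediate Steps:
l(S, n) = (4 + S)*(S + S² + n*(2 - n)) (l(S, n) = (4 + S)*((S² + n*(2 - n)) + S) = (4 + S)*(S + S² + n*(2 - n)))
(34 + 11)*l((5 - 2)*5, -6) = (34 + 11)*(((5 - 2)*5)³ - 4*(-6)² + 4*((5 - 2)*5) + 5*((5 - 2)*5)² + 8*(-6) - 1*(5 - 2)*5*(-6)² + 2*((5 - 2)*5)*(-6)) = 45*((3*5)³ - 4*36 + 4*(3*5) + 5*(3*5)² - 48 - 1*3*5*36 + 2*(3*5)*(-6)) = 45*(15³ - 144 + 4*15 + 5*15² - 48 - 1*15*36 + 2*15*(-6)) = 45*(3375 - 144 + 60 + 5*225 - 48 - 540 - 180) = 45*(3375 - 144 + 60 + 1125 - 48 - 540 - 180) = 45*3648 = 164160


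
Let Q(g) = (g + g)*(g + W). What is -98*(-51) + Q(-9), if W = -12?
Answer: 5376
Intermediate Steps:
Q(g) = 2*g*(-12 + g) (Q(g) = (g + g)*(g - 12) = (2*g)*(-12 + g) = 2*g*(-12 + g))
-98*(-51) + Q(-9) = -98*(-51) + 2*(-9)*(-12 - 9) = 4998 + 2*(-9)*(-21) = 4998 + 378 = 5376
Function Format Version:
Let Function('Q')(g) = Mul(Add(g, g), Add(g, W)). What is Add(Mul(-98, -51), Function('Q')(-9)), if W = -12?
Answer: 5376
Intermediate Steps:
Function('Q')(g) = Mul(2, g, Add(-12, g)) (Function('Q')(g) = Mul(Add(g, g), Add(g, -12)) = Mul(Mul(2, g), Add(-12, g)) = Mul(2, g, Add(-12, g)))
Add(Mul(-98, -51), Function('Q')(-9)) = Add(Mul(-98, -51), Mul(2, -9, Add(-12, -9))) = Add(4998, Mul(2, -9, -21)) = Add(4998, 378) = 5376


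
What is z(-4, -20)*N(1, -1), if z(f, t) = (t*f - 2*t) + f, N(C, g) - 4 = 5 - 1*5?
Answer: 464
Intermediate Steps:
N(C, g) = 4 (N(C, g) = 4 + (5 - 1*5) = 4 + (5 - 5) = 4 + 0 = 4)
z(f, t) = f - 2*t + f*t (z(f, t) = (f*t - 2*t) + f = (-2*t + f*t) + f = f - 2*t + f*t)
z(-4, -20)*N(1, -1) = (-4 - 2*(-20) - 4*(-20))*4 = (-4 + 40 + 80)*4 = 116*4 = 464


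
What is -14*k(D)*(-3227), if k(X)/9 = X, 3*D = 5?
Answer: 677670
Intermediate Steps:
D = 5/3 (D = (1/3)*5 = 5/3 ≈ 1.6667)
k(X) = 9*X
-14*k(D)*(-3227) = -126*5/3*(-3227) = -14*15*(-3227) = -210*(-3227) = 677670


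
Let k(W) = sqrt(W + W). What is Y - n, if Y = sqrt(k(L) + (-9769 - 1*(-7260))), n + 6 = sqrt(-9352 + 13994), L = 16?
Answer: 6 + sqrt(-2509 + 4*sqrt(2)) - sqrt(4642) ≈ -62.132 + 50.033*I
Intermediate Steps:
k(W) = sqrt(2)*sqrt(W) (k(W) = sqrt(2*W) = sqrt(2)*sqrt(W))
n = -6 + sqrt(4642) (n = -6 + sqrt(-9352 + 13994) = -6 + sqrt(4642) ≈ 62.132)
Y = sqrt(-2509 + 4*sqrt(2)) (Y = sqrt(sqrt(2)*sqrt(16) + (-9769 - 1*(-7260))) = sqrt(sqrt(2)*4 + (-9769 + 7260)) = sqrt(4*sqrt(2) - 2509) = sqrt(-2509 + 4*sqrt(2)) ≈ 50.033*I)
Y - n = sqrt(-2509 + 4*sqrt(2)) - (-6 + sqrt(4642)) = sqrt(-2509 + 4*sqrt(2)) + (6 - sqrt(4642)) = 6 + sqrt(-2509 + 4*sqrt(2)) - sqrt(4642)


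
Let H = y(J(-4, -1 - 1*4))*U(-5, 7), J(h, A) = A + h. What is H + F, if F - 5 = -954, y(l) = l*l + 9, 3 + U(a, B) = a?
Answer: -1669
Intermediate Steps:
U(a, B) = -3 + a
y(l) = 9 + l² (y(l) = l² + 9 = 9 + l²)
F = -949 (F = 5 - 954 = -949)
H = -720 (H = (9 + ((-1 - 1*4) - 4)²)*(-3 - 5) = (9 + ((-1 - 4) - 4)²)*(-8) = (9 + (-5 - 4)²)*(-8) = (9 + (-9)²)*(-8) = (9 + 81)*(-8) = 90*(-8) = -720)
H + F = -720 - 949 = -1669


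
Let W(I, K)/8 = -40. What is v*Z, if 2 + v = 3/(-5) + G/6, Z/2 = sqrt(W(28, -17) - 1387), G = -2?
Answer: -88*I*sqrt(1707)/15 ≈ -242.39*I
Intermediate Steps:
W(I, K) = -320 (W(I, K) = 8*(-40) = -320)
Z = 2*I*sqrt(1707) (Z = 2*sqrt(-320 - 1387) = 2*sqrt(-1707) = 2*(I*sqrt(1707)) = 2*I*sqrt(1707) ≈ 82.632*I)
v = -44/15 (v = -2 + (3/(-5) - 2/6) = -2 + (3*(-1/5) - 2*1/6) = -2 + (-3/5 - 1/3) = -2 - 14/15 = -44/15 ≈ -2.9333)
v*Z = -88*I*sqrt(1707)/15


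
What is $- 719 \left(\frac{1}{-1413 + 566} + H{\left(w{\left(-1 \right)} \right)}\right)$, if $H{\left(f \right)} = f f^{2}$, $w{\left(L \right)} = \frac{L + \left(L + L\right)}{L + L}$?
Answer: $- \frac{16437059}{6776} \approx -2425.8$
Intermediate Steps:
$w{\left(L \right)} = \frac{3}{2}$ ($w{\left(L \right)} = \frac{L + 2 L}{2 L} = 3 L \frac{1}{2 L} = \frac{3}{2}$)
$H{\left(f \right)} = f^{3}$
$- 719 \left(\frac{1}{-1413 + 566} + H{\left(w{\left(-1 \right)} \right)}\right) = - 719 \left(\frac{1}{-1413 + 566} + \left(\frac{3}{2}\right)^{3}\right) = - 719 \left(\frac{1}{-847} + \frac{27}{8}\right) = - 719 \left(- \frac{1}{847} + \frac{27}{8}\right) = \left(-719\right) \frac{22861}{6776} = - \frac{16437059}{6776}$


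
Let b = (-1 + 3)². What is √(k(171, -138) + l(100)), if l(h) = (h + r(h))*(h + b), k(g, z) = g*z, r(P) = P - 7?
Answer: I*√3526 ≈ 59.38*I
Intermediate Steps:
r(P) = -7 + P
b = 4 (b = 2² = 4)
l(h) = (-7 + 2*h)*(4 + h) (l(h) = (h + (-7 + h))*(h + 4) = (-7 + 2*h)*(4 + h))
√(k(171, -138) + l(100)) = √(171*(-138) + (-28 + 100 + 2*100²)) = √(-23598 + (-28 + 100 + 2*10000)) = √(-23598 + (-28 + 100 + 20000)) = √(-23598 + 20072) = √(-3526) = I*√3526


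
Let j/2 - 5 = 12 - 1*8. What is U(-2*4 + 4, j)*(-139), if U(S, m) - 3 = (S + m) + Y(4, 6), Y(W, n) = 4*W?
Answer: -4587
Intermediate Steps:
j = 18 (j = 10 + 2*(12 - 1*8) = 10 + 2*(12 - 8) = 10 + 2*4 = 10 + 8 = 18)
U(S, m) = 19 + S + m (U(S, m) = 3 + ((S + m) + 4*4) = 3 + ((S + m) + 16) = 3 + (16 + S + m) = 19 + S + m)
U(-2*4 + 4, j)*(-139) = (19 + (-2*4 + 4) + 18)*(-139) = (19 + (-8 + 4) + 18)*(-139) = (19 - 4 + 18)*(-139) = 33*(-139) = -4587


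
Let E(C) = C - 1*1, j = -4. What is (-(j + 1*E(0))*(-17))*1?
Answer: -85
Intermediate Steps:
E(C) = -1 + C (E(C) = C - 1 = -1 + C)
(-(j + 1*E(0))*(-17))*1 = (-(-4 + 1*(-1 + 0))*(-17))*1 = (-(-4 + 1*(-1))*(-17))*1 = (-(-4 - 1)*(-17))*1 = (-1*(-5)*(-17))*1 = (5*(-17))*1 = -85*1 = -85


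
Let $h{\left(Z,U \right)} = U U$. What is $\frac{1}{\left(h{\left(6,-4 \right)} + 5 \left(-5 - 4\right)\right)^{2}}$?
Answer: $\frac{1}{841} \approx 0.0011891$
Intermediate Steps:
$h{\left(Z,U \right)} = U^{2}$
$\frac{1}{\left(h{\left(6,-4 \right)} + 5 \left(-5 - 4\right)\right)^{2}} = \frac{1}{\left(\left(-4\right)^{2} + 5 \left(-5 - 4\right)\right)^{2}} = \frac{1}{\left(16 + 5 \left(-9\right)\right)^{2}} = \frac{1}{\left(16 - 45\right)^{2}} = \frac{1}{\left(-29\right)^{2}} = \frac{1}{841}$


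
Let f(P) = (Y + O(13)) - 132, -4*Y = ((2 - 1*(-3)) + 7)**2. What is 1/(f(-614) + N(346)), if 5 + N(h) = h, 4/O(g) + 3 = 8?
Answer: 5/869 ≈ 0.0057537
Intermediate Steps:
Y = -36 (Y = -((2 - 1*(-3)) + 7)**2/4 = -((2 + 3) + 7)**2/4 = -(5 + 7)**2/4 = -1/4*12**2 = -1/4*144 = -36)
O(g) = 4/5 (O(g) = 4/(-3 + 8) = 4/5)
N(h) = -5 + h
f(P) = -836/5 (f(P) = (-36 + 4/5) - 132 = -176/5 - 132 = -836/5)
1/(f(-614) + N(346)) = 1/(-836/5 + (-5 + 346)) = 1/(-836/5 + 341) = 1/(869/5) = 5/869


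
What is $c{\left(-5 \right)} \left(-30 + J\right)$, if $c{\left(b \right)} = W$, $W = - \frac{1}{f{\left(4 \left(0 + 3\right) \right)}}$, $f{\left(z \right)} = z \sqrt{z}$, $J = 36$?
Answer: $- \frac{\sqrt{3}}{12} \approx -0.14434$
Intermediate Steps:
$f{\left(z \right)} = z^{\frac{3}{2}}$
$W = - \frac{\sqrt{3}}{72}$ ($W = - \frac{1}{\left(4 \left(0 + 3\right)\right)^{\frac{3}{2}}} = - \frac{1}{\left(4 \cdot 3\right)^{\frac{3}{2}}} = - \frac{1}{12^{\frac{3}{2}}} = - \frac{1}{24 \sqrt{3}} = - \frac{\sqrt{3}}{72} \approx -0.024056$)
$c{\left(b \right)} = - \frac{\sqrt{3}}{72}$
$c{\left(-5 \right)} \left(-30 + J\right) = - \frac{\sqrt{3}}{72} \left(-30 + 36\right) = - \frac{\sqrt{3}}{72} \cdot 6 = - \frac{\sqrt{3}}{12}$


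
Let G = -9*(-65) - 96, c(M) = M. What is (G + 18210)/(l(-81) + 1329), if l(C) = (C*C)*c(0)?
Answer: 6233/443 ≈ 14.070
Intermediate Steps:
l(C) = 0 (l(C) = (C*C)*0 = C**2*0 = 0)
G = 489 (G = 585 - 96 = 489)
(G + 18210)/(l(-81) + 1329) = (489 + 18210)/(0 + 1329) = 18699/1329 = 18699*(1/1329) = 6233/443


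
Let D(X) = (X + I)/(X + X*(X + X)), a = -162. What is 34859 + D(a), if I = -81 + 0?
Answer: 22518911/646 ≈ 34859.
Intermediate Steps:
I = -81
D(X) = (-81 + X)/(X + 2*X²) (D(X) = (X - 81)/(X + X*(X + X)) = (-81 + X)/(X + X*(2*X)) = (-81 + X)/(X + 2*X²))
34859 + D(a) = 34859 + (-81 - 162)/((-162)*(1 + 2*(-162))) = 34859 - 1/162*(-243)/(1 - 324) = 34859 - 1/162*(-243)/(-323) = 34859 - 1/162*(-1/323)*(-243) = 34859 - 3/646 = 22518911/646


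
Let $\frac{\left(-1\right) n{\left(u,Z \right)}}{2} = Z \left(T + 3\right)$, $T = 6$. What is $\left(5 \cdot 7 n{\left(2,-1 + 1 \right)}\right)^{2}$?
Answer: $0$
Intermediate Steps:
$n{\left(u,Z \right)} = - 18 Z$ ($n{\left(u,Z \right)} = - 2 Z \left(6 + 3\right) = - 2 Z 9 = - 2 \cdot 9 Z = - 18 Z$)
$\left(5 \cdot 7 n{\left(2,-1 + 1 \right)}\right)^{2} = \left(5 \cdot 7 \left(- 18 \left(-1 + 1\right)\right)\right)^{2} = \left(35 \left(\left(-18\right) 0\right)\right)^{2} = \left(35 \cdot 0\right)^{2} = 0^{2} = 0$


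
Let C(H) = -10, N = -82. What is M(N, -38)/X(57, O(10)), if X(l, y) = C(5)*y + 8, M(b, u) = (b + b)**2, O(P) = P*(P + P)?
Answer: -3362/249 ≈ -13.502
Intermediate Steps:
O(P) = 2*P**2 (O(P) = P*(2*P) = 2*P**2)
M(b, u) = 4*b**2 (M(b, u) = (2*b)**2 = 4*b**2)
X(l, y) = 8 - 10*y (X(l, y) = -10*y + 8 = 8 - 10*y)
M(N, -38)/X(57, O(10)) = (4*(-82)**2)/(8 - 20*10**2) = (4*6724)/(8 - 20*100) = 26896/(8 - 10*200) = 26896/(8 - 2000) = 26896/(-1992) = 26896*(-1/1992) = -3362/249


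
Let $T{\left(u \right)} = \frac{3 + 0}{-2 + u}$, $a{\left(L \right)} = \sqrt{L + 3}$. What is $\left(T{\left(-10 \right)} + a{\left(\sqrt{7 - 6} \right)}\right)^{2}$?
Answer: $\frac{49}{16} \approx 3.0625$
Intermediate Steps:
$a{\left(L \right)} = \sqrt{3 + L}$
$T{\left(u \right)} = \frac{3}{-2 + u}$
$\left(T{\left(-10 \right)} + a{\left(\sqrt{7 - 6} \right)}\right)^{2} = \left(\frac{3}{-2 - 10} + \sqrt{3 + \sqrt{7 - 6}}\right)^{2} = \left(\frac{3}{-12} + \sqrt{3 + \sqrt{1}}\right)^{2} = \left(3 \left(- \frac{1}{12}\right) + \sqrt{3 + 1}\right)^{2} = \left(- \frac{1}{4} + \sqrt{4}\right)^{2} = \left(- \frac{1}{4} + 2\right)^{2} = \left(\frac{7}{4}\right)^{2} = \frac{49}{16}$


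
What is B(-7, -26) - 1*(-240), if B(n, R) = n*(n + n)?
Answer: 338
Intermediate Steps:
B(n, R) = 2*n² (B(n, R) = n*(2*n) = 2*n²)
B(-7, -26) - 1*(-240) = 2*(-7)² - 1*(-240) = 2*49 + 240 = 98 + 240 = 338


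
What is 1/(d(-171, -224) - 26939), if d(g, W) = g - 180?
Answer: -1/27290 ≈ -3.6643e-5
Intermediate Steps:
d(g, W) = -180 + g
1/(d(-171, -224) - 26939) = 1/((-180 - 171) - 26939) = 1/(-351 - 26939) = 1/(-27290) = -1/27290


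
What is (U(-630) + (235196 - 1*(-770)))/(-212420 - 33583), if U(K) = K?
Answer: -235336/246003 ≈ -0.95664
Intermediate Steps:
(U(-630) + (235196 - 1*(-770)))/(-212420 - 33583) = (-630 + (235196 - 1*(-770)))/(-212420 - 33583) = (-630 + (235196 + 770))/(-246003) = (-630 + 235966)*(-1/246003) = 235336*(-1/246003) = -235336/246003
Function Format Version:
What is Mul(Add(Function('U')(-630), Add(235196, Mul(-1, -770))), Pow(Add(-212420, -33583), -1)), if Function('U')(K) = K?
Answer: Rational(-235336, 246003) ≈ -0.95664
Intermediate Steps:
Mul(Add(Function('U')(-630), Add(235196, Mul(-1, -770))), Pow(Add(-212420, -33583), -1)) = Mul(Add(-630, Add(235196, Mul(-1, -770))), Pow(Add(-212420, -33583), -1)) = Mul(Add(-630, Add(235196, 770)), Pow(-246003, -1)) = Mul(Add(-630, 235966), Rational(-1, 246003)) = Mul(235336, Rational(-1, 246003)) = Rational(-235336, 246003)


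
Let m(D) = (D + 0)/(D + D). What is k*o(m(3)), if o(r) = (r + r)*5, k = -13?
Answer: -65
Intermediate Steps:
m(D) = ½ (m(D) = D/((2*D)) = D*(1/(2*D)) = ½)
o(r) = 10*r (o(r) = (2*r)*5 = 10*r)
k*o(m(3)) = -130/2 = -13*5 = -65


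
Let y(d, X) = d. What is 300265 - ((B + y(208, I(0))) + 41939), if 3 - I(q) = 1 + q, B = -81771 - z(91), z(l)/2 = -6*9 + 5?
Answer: 339791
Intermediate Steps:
z(l) = -98 (z(l) = 2*(-6*9 + 5) = 2*(-54 + 5) = 2*(-49) = -98)
B = -81673 (B = -81771 - 1*(-98) = -81771 + 98 = -81673)
I(q) = 2 - q (I(q) = 3 - (1 + q) = 3 + (-1 - q) = 2 - q)
300265 - ((B + y(208, I(0))) + 41939) = 300265 - ((-81673 + 208) + 41939) = 300265 - (-81465 + 41939) = 300265 - 1*(-39526) = 300265 + 39526 = 339791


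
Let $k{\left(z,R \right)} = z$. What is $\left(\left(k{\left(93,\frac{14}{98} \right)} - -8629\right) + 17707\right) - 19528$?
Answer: $6901$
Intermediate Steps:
$\left(\left(k{\left(93,\frac{14}{98} \right)} - -8629\right) + 17707\right) - 19528 = \left(\left(93 - -8629\right) + 17707\right) - 19528 = \left(\left(93 + 8629\right) + 17707\right) - 19528 = \left(8722 + 17707\right) - 19528 = 26429 - 19528 = 6901$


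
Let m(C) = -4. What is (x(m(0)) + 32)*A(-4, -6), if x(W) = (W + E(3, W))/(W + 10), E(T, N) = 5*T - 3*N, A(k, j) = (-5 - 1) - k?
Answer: -215/3 ≈ -71.667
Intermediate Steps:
A(k, j) = -6 - k
E(T, N) = -3*N + 5*T
x(W) = (15 - 2*W)/(10 + W) (x(W) = (W + (-3*W + 5*3))/(W + 10) = (W + (-3*W + 15))/(10 + W) = (W + (15 - 3*W))/(10 + W) = (15 - 2*W)/(10 + W))
(x(m(0)) + 32)*A(-4, -6) = ((15 - 2*(-4))/(10 - 4) + 32)*(-6 - 1*(-4)) = ((15 + 8)/6 + 32)*(-6 + 4) = ((1/6)*23 + 32)*(-2) = (23/6 + 32)*(-2) = (215/6)*(-2) = -215/3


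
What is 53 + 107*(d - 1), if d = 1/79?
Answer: -4159/79 ≈ -52.646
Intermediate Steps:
d = 1/79 ≈ 0.012658
53 + 107*(d - 1) = 53 + 107*(1/79 - 1) = 53 + 107*(-78/79) = 53 - 8346/79 = -4159/79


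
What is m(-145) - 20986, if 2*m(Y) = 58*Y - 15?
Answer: -50397/2 ≈ -25199.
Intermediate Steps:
m(Y) = -15/2 + 29*Y (m(Y) = (58*Y - 15)/2 = (-15 + 58*Y)/2 = -15/2 + 29*Y)
m(-145) - 20986 = (-15/2 + 29*(-145)) - 20986 = (-15/2 - 4205) - 20986 = -8425/2 - 20986 = -50397/2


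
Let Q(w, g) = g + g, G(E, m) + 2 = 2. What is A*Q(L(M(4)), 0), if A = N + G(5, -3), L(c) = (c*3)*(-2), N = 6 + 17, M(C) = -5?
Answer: 0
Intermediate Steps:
N = 23
L(c) = -6*c (L(c) = (3*c)*(-2) = -6*c)
G(E, m) = 0 (G(E, m) = -2 + 2 = 0)
Q(w, g) = 2*g
A = 23 (A = 23 + 0 = 23)
A*Q(L(M(4)), 0) = 23*(2*0) = 23*0 = 0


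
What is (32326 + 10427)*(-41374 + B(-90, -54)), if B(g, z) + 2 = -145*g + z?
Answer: -1213330140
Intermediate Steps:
B(g, z) = -2 + z - 145*g (B(g, z) = -2 + (-145*g + z) = -2 + (z - 145*g) = -2 + z - 145*g)
(32326 + 10427)*(-41374 + B(-90, -54)) = (32326 + 10427)*(-41374 + (-2 - 54 - 145*(-90))) = 42753*(-41374 + (-2 - 54 + 13050)) = 42753*(-41374 + 12994) = 42753*(-28380) = -1213330140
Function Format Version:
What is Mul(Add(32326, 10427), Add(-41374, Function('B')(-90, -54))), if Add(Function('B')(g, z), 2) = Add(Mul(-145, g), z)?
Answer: -1213330140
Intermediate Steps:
Function('B')(g, z) = Add(-2, z, Mul(-145, g)) (Function('B')(g, z) = Add(-2, Add(Mul(-145, g), z)) = Add(-2, Add(z, Mul(-145, g))) = Add(-2, z, Mul(-145, g)))
Mul(Add(32326, 10427), Add(-41374, Function('B')(-90, -54))) = Mul(Add(32326, 10427), Add(-41374, Add(-2, -54, Mul(-145, -90)))) = Mul(42753, Add(-41374, Add(-2, -54, 13050))) = Mul(42753, Add(-41374, 12994)) = Mul(42753, -28380) = -1213330140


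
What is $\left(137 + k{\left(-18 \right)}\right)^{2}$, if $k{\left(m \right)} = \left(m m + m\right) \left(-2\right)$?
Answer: $225625$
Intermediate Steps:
$k{\left(m \right)} = - 2 m - 2 m^{2}$ ($k{\left(m \right)} = \left(m^{2} + m\right) \left(-2\right) = \left(m + m^{2}\right) \left(-2\right) = - 2 m - 2 m^{2}$)
$\left(137 + k{\left(-18 \right)}\right)^{2} = \left(137 - - 36 \left(1 - 18\right)\right)^{2} = \left(137 - \left(-36\right) \left(-17\right)\right)^{2} = \left(137 - 612\right)^{2} = \left(-475\right)^{2} = 225625$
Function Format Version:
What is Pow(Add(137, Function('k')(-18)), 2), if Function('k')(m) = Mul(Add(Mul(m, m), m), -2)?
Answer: 225625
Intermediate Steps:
Function('k')(m) = Add(Mul(-2, m), Mul(-2, Pow(m, 2))) (Function('k')(m) = Mul(Add(Pow(m, 2), m), -2) = Mul(Add(m, Pow(m, 2)), -2) = Add(Mul(-2, m), Mul(-2, Pow(m, 2))))
Pow(Add(137, Function('k')(-18)), 2) = Pow(Add(137, Mul(-2, -18, Add(1, -18))), 2) = Pow(Add(137, Mul(-2, -18, -17)), 2) = Pow(Add(137, -612), 2) = Pow(-475, 2) = 225625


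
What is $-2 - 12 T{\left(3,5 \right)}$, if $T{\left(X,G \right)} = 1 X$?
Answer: $-38$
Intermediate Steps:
$T{\left(X,G \right)} = X$
$-2 - 12 T{\left(3,5 \right)} = -2 - 36 = -38$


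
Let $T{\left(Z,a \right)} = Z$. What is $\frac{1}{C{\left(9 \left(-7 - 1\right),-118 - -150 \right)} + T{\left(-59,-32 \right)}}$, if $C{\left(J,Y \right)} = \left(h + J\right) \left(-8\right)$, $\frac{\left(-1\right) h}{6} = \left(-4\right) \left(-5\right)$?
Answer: $\frac{1}{1477} \approx 0.00067705$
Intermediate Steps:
$h = -120$ ($h = - 6 \left(\left(-4\right) \left(-5\right)\right) = \left(-6\right) 20 = -120$)
$C{\left(J,Y \right)} = 960 - 8 J$ ($C{\left(J,Y \right)} = \left(-120 + J\right) \left(-8\right) = 960 - 8 J$)
$\frac{1}{C{\left(9 \left(-7 - 1\right),-118 - -150 \right)} + T{\left(-59,-32 \right)}} = \frac{1}{\left(960 - 8 \cdot 9 \left(-7 - 1\right)\right) - 59} = \frac{1}{\left(960 - 8 \cdot 9 \left(-8\right)\right) - 59} = \frac{1}{\left(960 - -576\right) - 59} = \frac{1}{\left(960 + 576\right) - 59} = \frac{1}{1536 - 59} = \frac{1}{1477}$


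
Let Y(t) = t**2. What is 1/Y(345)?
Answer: 1/119025 ≈ 8.4016e-6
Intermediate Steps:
1/Y(345) = 1/(345**2) = 1/119025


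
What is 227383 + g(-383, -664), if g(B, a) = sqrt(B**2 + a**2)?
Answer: 227383 + sqrt(587585) ≈ 2.2815e+5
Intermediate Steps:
227383 + g(-383, -664) = 227383 + sqrt((-383)**2 + (-664)**2) = 227383 + sqrt(146689 + 440896) = 227383 + sqrt(587585)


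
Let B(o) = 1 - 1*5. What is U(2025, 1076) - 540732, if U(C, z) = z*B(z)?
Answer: -545036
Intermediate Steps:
B(o) = -4 (B(o) = 1 - 5 = -4)
U(C, z) = -4*z (U(C, z) = z*(-4) = -4*z)
U(2025, 1076) - 540732 = -4*1076 - 540732 = -4304 - 540732 = -545036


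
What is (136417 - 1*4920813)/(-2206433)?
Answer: 4784396/2206433 ≈ 2.1684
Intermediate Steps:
(136417 - 1*4920813)/(-2206433) = (136417 - 4920813)*(-1/2206433) = -4784396*(-1/2206433) = 4784396/2206433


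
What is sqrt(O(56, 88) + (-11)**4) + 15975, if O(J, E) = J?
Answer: 15975 + 3*sqrt(1633) ≈ 16096.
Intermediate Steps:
sqrt(O(56, 88) + (-11)**4) + 15975 = sqrt(56 + (-11)**4) + 15975 = sqrt(56 + 14641) + 15975 = sqrt(14697) + 15975 = 3*sqrt(1633) + 15975 = 15975 + 3*sqrt(1633)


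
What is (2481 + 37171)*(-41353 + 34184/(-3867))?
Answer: -6342188110220/3867 ≈ -1.6401e+9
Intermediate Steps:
(2481 + 37171)*(-41353 + 34184/(-3867)) = 39652*(-41353 + 34184*(-1/3867)) = 39652*(-41353 - 34184/3867) = 39652*(-159946235/3867) = -6342188110220/3867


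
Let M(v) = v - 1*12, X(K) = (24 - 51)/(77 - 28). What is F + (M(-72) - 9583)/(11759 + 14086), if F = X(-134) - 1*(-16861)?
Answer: 21351683207/1266405 ≈ 16860.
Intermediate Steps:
X(K) = -27/49
M(v) = -12 + v (M(v) = v - 12 = -12 + v)
F = 826162/49 (F = -27/49 - 1*(-16861) = -27/49 + 16861 = 826162/49 ≈ 16860.)
F + (M(-72) - 9583)/(11759 + 14086) = 826162/49 + ((-12 - 72) - 9583)/(11759 + 14086) = 826162/49 + (-84 - 9583)/25845 = 826162/49 - 9667*1/25845 = 826162/49 - 9667/25845 = 21351683207/1266405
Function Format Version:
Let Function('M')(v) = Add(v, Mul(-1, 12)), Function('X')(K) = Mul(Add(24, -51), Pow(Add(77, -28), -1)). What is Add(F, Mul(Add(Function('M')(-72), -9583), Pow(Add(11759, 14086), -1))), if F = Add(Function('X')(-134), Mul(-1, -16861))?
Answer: Rational(21351683207, 1266405) ≈ 16860.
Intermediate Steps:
Function('X')(K) = Rational(-27, 49) (Function('X')(K) = Mul(-27, Pow(49, -1)) = Mul(-27, Rational(1, 49)) = Rational(-27, 49))
Function('M')(v) = Add(-12, v) (Function('M')(v) = Add(v, -12) = Add(-12, v))
F = Rational(826162, 49) (F = Add(Rational(-27, 49), Mul(-1, -16861)) = Add(Rational(-27, 49), 16861) = Rational(826162, 49) ≈ 16860.)
Add(F, Mul(Add(Function('M')(-72), -9583), Pow(Add(11759, 14086), -1))) = Add(Rational(826162, 49), Mul(Add(Add(-12, -72), -9583), Pow(Add(11759, 14086), -1))) = Add(Rational(826162, 49), Mul(Add(-84, -9583), Pow(25845, -1))) = Add(Rational(826162, 49), Mul(-9667, Rational(1, 25845))) = Add(Rational(826162, 49), Rational(-9667, 25845)) = Rational(21351683207, 1266405)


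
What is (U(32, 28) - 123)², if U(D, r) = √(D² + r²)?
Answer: 16937 - 984*√113 ≈ 6476.9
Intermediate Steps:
(U(32, 28) - 123)² = (√(32² + 28²) - 123)² = (√(1024 + 784) - 123)² = (√1808 - 123)² = (4*√113 - 123)² = (-123 + 4*√113)²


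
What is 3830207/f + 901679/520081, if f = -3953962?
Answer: 92540389143/120963559466 ≈ 0.76503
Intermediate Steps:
3830207/f + 901679/520081 = 3830207/(-3953962) + 901679/520081 = 3830207*(-1/3953962) + 901679*(1/520081) = -3830207/3953962 + 901679/520081 = 92540389143/120963559466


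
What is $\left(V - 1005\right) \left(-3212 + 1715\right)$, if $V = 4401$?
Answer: $-5083812$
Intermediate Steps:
$\left(V - 1005\right) \left(-3212 + 1715\right) = \left(4401 - 1005\right) \left(-3212 + 1715\right) = 3396 \left(-1497\right) = -5083812$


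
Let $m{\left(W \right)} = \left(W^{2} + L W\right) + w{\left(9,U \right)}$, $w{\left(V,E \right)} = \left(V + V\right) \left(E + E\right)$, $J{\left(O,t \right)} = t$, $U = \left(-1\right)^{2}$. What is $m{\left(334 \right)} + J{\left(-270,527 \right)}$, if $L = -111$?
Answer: $75045$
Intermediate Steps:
$U = 1$
$w{\left(V,E \right)} = 4 E V$ ($w{\left(V,E \right)} = 2 V 2 E = 4 E V$)
$m{\left(W \right)} = 36 + W^{2} - 111 W$ ($m{\left(W \right)} = \left(W^{2} - 111 W\right) + 4 \cdot 1 \cdot 9 = \left(W^{2} - 111 W\right) + 36 = 36 + W^{2} - 111 W$)
$m{\left(334 \right)} + J{\left(-270,527 \right)} = \left(36 + 334^{2} - 37074\right) + 527 = \left(36 + 111556 - 37074\right) + 527 = 74518 + 527 = 75045$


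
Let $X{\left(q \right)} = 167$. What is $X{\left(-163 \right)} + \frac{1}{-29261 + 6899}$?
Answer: $\frac{3734453}{22362} \approx 167.0$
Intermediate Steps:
$X{\left(-163 \right)} + \frac{1}{-29261 + 6899} = 167 + \frac{1}{-29261 + 6899} = 167 + \frac{1}{-22362} = 167 - \frac{1}{22362} = \frac{3734453}{22362}$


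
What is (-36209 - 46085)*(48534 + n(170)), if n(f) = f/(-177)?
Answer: -706934098312/177 ≈ -3.9940e+9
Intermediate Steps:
n(f) = -f/177 (n(f) = f*(-1/177) = -f/177)
(-36209 - 46085)*(48534 + n(170)) = (-36209 - 46085)*(48534 - 1/177*170) = -82294*(48534 - 170/177) = -82294*8590348/177 = -706934098312/177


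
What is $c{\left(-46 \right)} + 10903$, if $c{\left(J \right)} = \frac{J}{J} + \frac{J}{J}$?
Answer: $10905$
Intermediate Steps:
$c{\left(J \right)} = 2$ ($c{\left(J \right)} = 1 + 1 = 2$)
$c{\left(-46 \right)} + 10903 = 2 + 10903 = 10905$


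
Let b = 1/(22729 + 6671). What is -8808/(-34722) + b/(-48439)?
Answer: 696862827671/2747101631400 ≈ 0.25367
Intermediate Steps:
b = 1/29400 ≈ 3.4014e-5
-8808/(-34722) + b/(-48439) = -8808/(-34722) + (1/29400)/(-48439) = -8808*(-1/34722) + (1/29400)*(-1/48439) = 1468/5787 - 1/1424106600 = 696862827671/2747101631400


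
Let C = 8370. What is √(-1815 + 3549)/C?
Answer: 17*√6/8370 ≈ 0.0049751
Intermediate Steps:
√(-1815 + 3549)/C = √(-1815 + 3549)/8370 = √1734*(1/8370) = (17*√6)*(1/8370) = 17*√6/8370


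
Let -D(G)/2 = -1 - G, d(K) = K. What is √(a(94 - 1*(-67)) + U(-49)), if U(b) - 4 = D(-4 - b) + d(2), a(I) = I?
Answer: √259 ≈ 16.093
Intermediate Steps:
D(G) = 2 + 2*G (D(G) = -2*(-1 - G) = 2 + 2*G)
U(b) = -2*b (U(b) = 4 + ((2 + 2*(-4 - b)) + 2) = 4 + ((2 + (-8 - 2*b)) + 2) = 4 + ((-6 - 2*b) + 2) = 4 + (-4 - 2*b) = -2*b)
√(a(94 - 1*(-67)) + U(-49)) = √((94 - 1*(-67)) - 2*(-49)) = √((94 + 67) + 98) = √(161 + 98) = √259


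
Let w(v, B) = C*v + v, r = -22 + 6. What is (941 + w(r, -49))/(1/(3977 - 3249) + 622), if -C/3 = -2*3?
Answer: 463736/452817 ≈ 1.0241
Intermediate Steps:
C = 18 (C = -(-6)*3 = -3*(-6) = 18)
r = -16
w(v, B) = 19*v (w(v, B) = 18*v + v = 19*v)
(941 + w(r, -49))/(1/(3977 - 3249) + 622) = (941 + 19*(-16))/(1/(3977 - 3249) + 622) = (941 - 304)/(1/728 + 622) = 637/(1/728 + 622) = 637/(452817/728) = 637*(728/452817) = 463736/452817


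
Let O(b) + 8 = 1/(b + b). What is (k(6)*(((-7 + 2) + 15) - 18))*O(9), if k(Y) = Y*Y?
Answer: 2288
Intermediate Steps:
O(b) = -8 + 1/(2*b) (O(b) = -8 + 1/(b + b) = -8 + 1/(2*b))
k(Y) = Y²
(k(6)*(((-7 + 2) + 15) - 18))*O(9) = (6²*(((-7 + 2) + 15) - 18))*(-8 + (½)/9) = (36*((-5 + 15) - 18))*(-8 + (½)*(⅑)) = (36*(10 - 18))*(-8 + 1/18) = (36*(-8))*(-143/18) = -288*(-143/18) = 2288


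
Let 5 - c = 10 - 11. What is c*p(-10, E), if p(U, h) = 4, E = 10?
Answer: 24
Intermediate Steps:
c = 6 (c = 5 - (10 - 11) = 5 - 1*(-1) = 5 + 1 = 6)
c*p(-10, E) = 6*4 = 24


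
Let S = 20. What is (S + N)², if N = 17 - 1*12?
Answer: 625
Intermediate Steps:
N = 5 (N = 17 - 12 = 5)
(S + N)² = (20 + 5)² = 25² = 625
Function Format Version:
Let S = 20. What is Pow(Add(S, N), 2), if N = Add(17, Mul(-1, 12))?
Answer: 625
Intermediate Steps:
N = 5 (N = Add(17, -12) = 5)
Pow(Add(S, N), 2) = Pow(Add(20, 5), 2) = Pow(25, 2) = 625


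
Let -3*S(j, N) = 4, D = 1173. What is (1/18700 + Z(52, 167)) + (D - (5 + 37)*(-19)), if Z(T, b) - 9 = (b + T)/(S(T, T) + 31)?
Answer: 3307599989/1664300 ≈ 1987.4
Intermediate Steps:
S(j, N) = -4/3 (S(j, N) = -1/3*4 = -4/3)
Z(T, b) = 9 + 3*T/89 + 3*b/89 (Z(T, b) = 9 + (b + T)/(-4/3 + 31) = 9 + (T + b)/(89/3) = 9 + (T + b)*(3/89) = 9 + (3*T/89 + 3*b/89) = 9 + 3*T/89 + 3*b/89)
(1/18700 + Z(52, 167)) + (D - (5 + 37)*(-19)) = (1/18700 + (9 + (3/89)*52 + (3/89)*167)) + (1173 - (5 + 37)*(-19)) = (1/18700 + (9 + 156/89 + 501/89)) + (1173 - 42*(-19)) = (1/18700 + 1458/89) + (1173 - 1*(-798)) = 27264689/1664300 + (1173 + 798) = 27264689/1664300 + 1971 = 3307599989/1664300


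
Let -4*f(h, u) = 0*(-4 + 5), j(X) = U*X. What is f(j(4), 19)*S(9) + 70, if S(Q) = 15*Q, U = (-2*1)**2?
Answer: 70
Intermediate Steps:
U = 4 (U = (-2)**2 = 4)
j(X) = 4*X
f(h, u) = 0 (f(h, u) = -0*(-4 + 5) = -0 = -1/4*0 = 0)
f(j(4), 19)*S(9) + 70 = 0*(15*9) + 70 = 0*135 + 70 = 0 + 70 = 70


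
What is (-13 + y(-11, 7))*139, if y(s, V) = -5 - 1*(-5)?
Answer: -1807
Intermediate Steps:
y(s, V) = 0 (y(s, V) = -5 + 5 = 0)
(-13 + y(-11, 7))*139 = (-13 + 0)*139 = -13*139 = -1807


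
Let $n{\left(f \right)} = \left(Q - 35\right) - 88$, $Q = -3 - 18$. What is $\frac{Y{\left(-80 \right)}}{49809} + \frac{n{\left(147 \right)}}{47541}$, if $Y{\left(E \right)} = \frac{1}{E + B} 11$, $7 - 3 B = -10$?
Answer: $- \frac{177892829}{58673026243} \approx -0.0030319$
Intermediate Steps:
$Q = -21$ ($Q = -3 - 18 = -21$)
$B = \frac{17}{3}$ ($B = \frac{7}{3} - - \frac{10}{3} = \frac{7}{3} + \frac{10}{3} = \frac{17}{3} \approx 5.6667$)
$n{\left(f \right)} = -144$ ($n{\left(f \right)} = \left(-21 - 35\right) - 88 = -56 - 88 = -144$)
$Y{\left(E \right)} = \frac{11}{\frac{17}{3} + E}$ ($Y{\left(E \right)} = \frac{1}{E + \frac{17}{3}} \cdot 11 = \frac{1}{\frac{17}{3} + E} 11 = \frac{11}{\frac{17}{3} + E}$)
$\frac{Y{\left(-80 \right)}}{49809} + \frac{n{\left(147 \right)}}{47541} = \frac{33 \frac{1}{17 + 3 \left(-80\right)}}{49809} - \frac{144}{47541} = \frac{33}{17 - 240} \cdot \frac{1}{49809} - \frac{48}{15847} = \frac{33}{-223} \cdot \frac{1}{49809} - \frac{48}{15847} = 33 \left(- \frac{1}{223}\right) \frac{1}{49809} - \frac{48}{15847} = \left(- \frac{33}{223}\right) \frac{1}{49809} - \frac{48}{15847} = - \frac{11}{3702469} - \frac{48}{15847} = - \frac{177892829}{58673026243}$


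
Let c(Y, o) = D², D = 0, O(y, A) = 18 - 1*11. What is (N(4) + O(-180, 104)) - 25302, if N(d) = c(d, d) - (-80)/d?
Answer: -25275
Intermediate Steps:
O(y, A) = 7 (O(y, A) = 18 - 11 = 7)
c(Y, o) = 0 (c(Y, o) = 0² = 0)
N(d) = 80/d (N(d) = 0 - (-80)/d = 0 + 80/d = 80/d)
(N(4) + O(-180, 104)) - 25302 = (80/4 + 7) - 25302 = (80*(¼) + 7) - 25302 = (20 + 7) - 25302 = 27 - 25302 = -25275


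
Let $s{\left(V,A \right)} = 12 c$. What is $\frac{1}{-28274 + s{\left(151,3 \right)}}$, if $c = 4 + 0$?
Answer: $- \frac{1}{28226} \approx -3.5428 \cdot 10^{-5}$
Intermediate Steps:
$c = 4$
$s{\left(V,A \right)} = 48$ ($s{\left(V,A \right)} = 12 \cdot 4 = 48$)
$\frac{1}{-28274 + s{\left(151,3 \right)}} = \frac{1}{-28274 + 48} = \frac{1}{-28226} = - \frac{1}{28226}$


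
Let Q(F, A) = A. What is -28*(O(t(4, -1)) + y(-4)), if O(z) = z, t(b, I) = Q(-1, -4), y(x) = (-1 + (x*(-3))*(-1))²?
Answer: -4620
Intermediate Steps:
y(x) = (-1 + 3*x)² (y(x) = (-1 - 3*x*(-1))² = (-1 + 3*x)²)
t(b, I) = -4
-28*(O(t(4, -1)) + y(-4)) = -28*(-4 + (-1 + 3*(-4))²) = -28*(-4 + (-1 - 12)²) = -28*(-4 + (-13)²) = -28*(-4 + 169) = -28*165 = -4620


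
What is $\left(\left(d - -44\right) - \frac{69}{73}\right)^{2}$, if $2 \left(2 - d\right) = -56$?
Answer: $\frac{28440889}{5329} \approx 5337.0$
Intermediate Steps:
$d = 30$ ($d = 2 - -28 = 2 + 28 = 30$)
$\left(\left(d - -44\right) - \frac{69}{73}\right)^{2} = \left(\left(30 - -44\right) - \frac{69}{73}\right)^{2} = \left(\left(30 + 44\right) + \left(0 - \frac{69}{73}\right)\right)^{2} = \left(74 + \left(0 - \frac{69}{73}\right)\right)^{2} = \left(74 - \frac{69}{73}\right)^{2} = \left(\frac{5333}{73}\right)^{2} = \frac{28440889}{5329}$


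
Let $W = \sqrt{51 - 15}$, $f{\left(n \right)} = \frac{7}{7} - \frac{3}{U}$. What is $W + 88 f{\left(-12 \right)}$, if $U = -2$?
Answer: $226$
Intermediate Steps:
$f{\left(n \right)} = \frac{5}{2}$ ($f{\left(n \right)} = \frac{7}{7} - \frac{3}{-2} = 7 \cdot \frac{1}{7} - - \frac{3}{2} = 1 + \frac{3}{2} = \frac{5}{2}$)
$W = 6$ ($W = \sqrt{36} = 6$)
$W + 88 f{\left(-12 \right)} = 6 + 88 \cdot \frac{5}{2} = 6 + 220 = 226$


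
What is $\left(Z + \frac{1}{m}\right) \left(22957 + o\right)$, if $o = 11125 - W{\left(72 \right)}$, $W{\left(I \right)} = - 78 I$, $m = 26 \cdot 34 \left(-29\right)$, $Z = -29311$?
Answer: $- \frac{14914872003653}{12818} \approx -1.1636 \cdot 10^{9}$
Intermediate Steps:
$m = -25636$ ($m = 884 \left(-29\right) = -25636$)
$o = 16741$ ($o = 11125 - \left(-78\right) 72 = 11125 - -5616 = 11125 + 5616 = 16741$)
$\left(Z + \frac{1}{m}\right) \left(22957 + o\right) = \left(-29311 + \frac{1}{-25636}\right) \left(22957 + 16741\right) = \left(-29311 - \frac{1}{25636}\right) 39698 = \left(- \frac{751416797}{25636}\right) 39698 = - \frac{14914872003653}{12818}$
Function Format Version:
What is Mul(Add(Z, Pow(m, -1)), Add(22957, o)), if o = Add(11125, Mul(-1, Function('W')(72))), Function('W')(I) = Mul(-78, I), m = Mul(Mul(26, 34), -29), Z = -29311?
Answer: Rational(-14914872003653, 12818) ≈ -1.1636e+9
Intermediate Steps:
m = -25636 (m = Mul(884, -29) = -25636)
o = 16741 (o = Add(11125, Mul(-1, Mul(-78, 72))) = Add(11125, Mul(-1, -5616)) = Add(11125, 5616) = 16741)
Mul(Add(Z, Pow(m, -1)), Add(22957, o)) = Mul(Add(-29311, Pow(-25636, -1)), Add(22957, 16741)) = Mul(Add(-29311, Rational(-1, 25636)), 39698) = Mul(Rational(-751416797, 25636), 39698) = Rational(-14914872003653, 12818)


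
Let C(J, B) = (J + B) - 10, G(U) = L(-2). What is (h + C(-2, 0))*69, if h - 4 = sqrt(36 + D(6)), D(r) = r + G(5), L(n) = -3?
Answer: -552 + 69*sqrt(39) ≈ -121.10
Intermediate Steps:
G(U) = -3
C(J, B) = -10 + B + J (C(J, B) = (B + J) - 10 = -10 + B + J)
D(r) = -3 + r (D(r) = r - 3 = -3 + r)
h = 4 + sqrt(39) (h = 4 + sqrt(36 + (-3 + 6)) = 4 + sqrt(36 + 3) = 4 + sqrt(39) ≈ 10.245)
(h + C(-2, 0))*69 = ((4 + sqrt(39)) + (-10 + 0 - 2))*69 = ((4 + sqrt(39)) - 12)*69 = (-8 + sqrt(39))*69 = -552 + 69*sqrt(39)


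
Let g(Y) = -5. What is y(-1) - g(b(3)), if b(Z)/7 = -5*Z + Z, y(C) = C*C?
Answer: 6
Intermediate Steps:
y(C) = C**2
b(Z) = -28*Z (b(Z) = 7*(-5*Z + Z) = 7*(-4*Z) = -28*Z)
y(-1) - g(b(3)) = (-1)**2 - 1*(-5) = 1 + 5 = 6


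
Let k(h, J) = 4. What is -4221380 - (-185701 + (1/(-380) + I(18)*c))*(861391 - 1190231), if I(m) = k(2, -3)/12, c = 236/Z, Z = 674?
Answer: -1173095564431562/19209 ≈ -6.1070e+10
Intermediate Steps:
c = 118/337 (c = 236/674 = 236*(1/674) = 118/337 ≈ 0.35015)
I(m) = ⅓ (I(m) = 4/12 = 4*(1/12) = ⅓)
-4221380 - (-185701 + (1/(-380) + I(18)*c))*(861391 - 1190231) = -4221380 - (-185701 + (1/(-380) + (⅓)*(118/337)))*(861391 - 1190231) = -4221380 - (-185701 + (-1/380 + 118/1011))*(-328840) = -4221380 - (-185701 + 43829/384180)*(-328840) = -4221380 - (-71342566351)*(-328840)/384180 = -4221380 - 1*1173014475943142/19209 = -4221380 - 1173014475943142/19209 = -1173095564431562/19209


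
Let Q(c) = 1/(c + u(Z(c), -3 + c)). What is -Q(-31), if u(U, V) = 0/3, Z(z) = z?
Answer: 1/31 ≈ 0.032258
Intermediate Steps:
u(U, V) = 0 (u(U, V) = 0*(1/3) = 0)
Q(c) = 1/c (Q(c) = 1/(c + 0) = 1/c)
-Q(-31) = -1/(-31) = -1*(-1/31) = 1/31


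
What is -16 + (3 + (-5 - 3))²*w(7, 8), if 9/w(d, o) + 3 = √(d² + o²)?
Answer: -989/104 + 225*√113/104 ≈ 13.488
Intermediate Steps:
w(d, o) = 9/(-3 + √(d² + o²))
-16 + (3 + (-5 - 3))²*w(7, 8) = -16 + (3 + (-5 - 3))²*(9/(-3 + √(7² + 8²))) = -16 + (3 - 8)²*(9/(-3 + √(49 + 64))) = -16 + (-5)²*(9/(-3 + √113)) = -16 + 25*(9/(-3 + √113)) = -16 + 225/(-3 + √113)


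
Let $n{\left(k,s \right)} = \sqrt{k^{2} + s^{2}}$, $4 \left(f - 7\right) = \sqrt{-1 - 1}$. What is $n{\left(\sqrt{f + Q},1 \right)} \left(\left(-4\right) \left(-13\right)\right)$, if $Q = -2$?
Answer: $26 \sqrt{24 + i \sqrt{2}} \approx 127.43 + 3.7512 i$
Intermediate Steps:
$f = 7 + \frac{i \sqrt{2}}{4}$ ($f = 7 + \frac{\sqrt{-1 - 1}}{4} = 7 + \frac{\sqrt{-2}}{4} = 7 + \frac{i \sqrt{2}}{4} \approx 7.0 + 0.35355 i$)
$n{\left(\sqrt{f + Q},1 \right)} \left(\left(-4\right) \left(-13\right)\right) = \sqrt{\left(\sqrt{\left(7 + \frac{i \sqrt{2}}{4}\right) - 2}\right)^{2} + 1^{2}} \left(\left(-4\right) \left(-13\right)\right) = \sqrt{\left(\sqrt{5 + \frac{i \sqrt{2}}{4}}\right)^{2} + 1} \cdot 52 = \sqrt{\left(5 + \frac{i \sqrt{2}}{4}\right) + 1} \cdot 52 = \sqrt{6 + \frac{i \sqrt{2}}{4}} \cdot 52 = 52 \sqrt{6 + \frac{i \sqrt{2}}{4}}$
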